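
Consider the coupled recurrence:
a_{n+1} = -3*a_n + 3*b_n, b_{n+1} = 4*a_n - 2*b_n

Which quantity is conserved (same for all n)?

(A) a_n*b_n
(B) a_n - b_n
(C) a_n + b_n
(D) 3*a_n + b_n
C

Replace a_n by a_{n+1} = -3*a_n + 3*b_n and b_n by b_{n+1} = 4*a_n - 2*b_n in each option and simplify:
(A) a_n*b_n  ->  (-3*a_n + 3*b_n)*(4*a_n - 2*b_n) = -12*a_n^2 + 18*a_n*b_n - 6*b_n^2   [not conserved]
(B) a_n - b_n  ->  (-3*a_n + 3*b_n) - (4*a_n - 2*b_n) = -7*a_n + 5*b_n   [not conserved]
(C) a_n + b_n  ->  (-3*a_n + 3*b_n) + (4*a_n - 2*b_n) = a_n + b_n   [conserved]
(D) 3*a_n + b_n  ->  3*(-3*a_n + 3*b_n) + (4*a_n - 2*b_n) = -5*a_n + 7*b_n   [not conserved]

Only (C) a_n + b_n returns to itself after one step, so it is the conserved quantity.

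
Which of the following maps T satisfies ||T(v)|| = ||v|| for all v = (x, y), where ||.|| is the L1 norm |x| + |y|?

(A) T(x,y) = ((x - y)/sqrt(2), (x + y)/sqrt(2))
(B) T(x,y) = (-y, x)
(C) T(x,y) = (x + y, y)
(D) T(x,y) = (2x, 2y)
B

A transformation preserves a norm if ||T(v)|| = ||v|| for every v; a single vector where the norm changes rules an option out.

(A) T(x,y) = ((x - y)/sqrt(2), (x + y)/sqrt(2)): v = (1, 0) has norm |1| + |0| = 1, but T(v) = (sqrt(2)/2, sqrt(2)/2) has norm sqrt(2) -- not preserved.
(B) T(x,y) = (-y, x): preserves the norm -- it only permutes the coordinates and/or flips signs, which leaves |x| + |y| unchanged.
(C) T(x,y) = (x + y, y): v = (0, 1) has norm |0| + |1| = 1, but T(v) = (1, 1) has norm 2 -- not preserved.
(D) T(x,y) = (2x, 2y): v = (1, 0) has norm |1| + |0| = 1, but T(v) = (2, 0) has norm 2 -- not preserved.

Therefore the answer is (B).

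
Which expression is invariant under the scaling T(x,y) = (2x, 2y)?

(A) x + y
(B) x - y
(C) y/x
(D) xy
C

Under the uniform scaling T(x,y) = (2x, 2y):
Substitute the transformed coordinates into each option and compare with the original:
(A) x + y  ->  (2x) + (2y) = 2x + 2y   [differs from x + y: not invariant]
(B) x - y  ->  (2x) - (2y) = 2x - 2y   [differs from x - y: not invariant]
(C) y/x  ->  (2y)/(2x) = y/x   [equals y/x: invariant]
(D) xy  ->  (2x)(2y) = 4xy   [differs from xy: not invariant]

Only option (C), y/x, is unchanged by the transformation.
The common factor 2 cancels in a ratio of coordinates, while sums, products and sums of squares pick up factors of 2 or 4.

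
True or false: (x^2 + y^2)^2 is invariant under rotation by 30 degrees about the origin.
True

Applying rotation by 30 degrees: x' = x*cos(30 degrees) - y*sin(30 degrees) = sqrt(3)x/2 - y/2, y' = x*sin(30 degrees) + y*cos(30 degrees) = x/2 + sqrt(3)y/2

Substituting into (x^2 + y^2)^2:
((sqrt(3)x/2 - y/2)^2 + (x/2 + sqrt(3)y/2)^2)^2
= x^4 + 2x^2y^2 + y^4 = (x^2 + y^2)^2

This equals the original expression (x^2 + y^2)^2, so it IS invariant.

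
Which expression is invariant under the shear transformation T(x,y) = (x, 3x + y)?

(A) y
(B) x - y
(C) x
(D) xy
C

Under the shear T(x,y) = (x, 3x + y):
Substitute the transformed coordinates into each option and compare with the original:
(A) y  ->  (3x + y) = 3x + y   [differs from y: not invariant]
(B) x - y  ->  (x) - (3x + y) = -2x - y   [differs from x - y: not invariant]
(C) x  ->  (x) = x   [equals x: invariant]
(D) xy  ->  (x)(3x + y) = 3x^2 + xy   [differs from xy: not invariant]

Only option (C), x, is unchanged by the transformation.
A vertical shear moves points parallel to the y-axis, so the x-coordinate (and any function of x alone) is unchanged.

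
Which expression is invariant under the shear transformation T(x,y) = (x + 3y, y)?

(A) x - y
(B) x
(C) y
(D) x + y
C

Under the shear T(x,y) = (x + 3y, y):
Substitute the transformed coordinates into each option and compare with the original:
(A) x - y  ->  (x + 3y) - (y) = x + 2y   [differs from x - y: not invariant]
(B) x  ->  (x + 3y) = x + 3y   [differs from x: not invariant]
(C) y  ->  (y) = y   [equals y: invariant]
(D) x + y  ->  (x + 3y) + (y) = x + 4y   [differs from x + y: not invariant]

Only option (C), y, is unchanged by the transformation.
A horizontal shear moves points parallel to the x-axis, so the y-coordinate (and any function of y alone) is unchanged.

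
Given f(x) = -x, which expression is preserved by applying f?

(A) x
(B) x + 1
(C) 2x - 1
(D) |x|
D

For f(x) = -x:
Applying f replaces x by -x. Since |-x| = |x|, the absolute value is unchanged by f, whereas x -> -x, 2x - 1 -> -2x - 1 and x + 1 -> -x + 1 all change.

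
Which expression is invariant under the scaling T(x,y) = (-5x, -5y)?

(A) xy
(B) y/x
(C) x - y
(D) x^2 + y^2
B

Under the uniform scaling T(x,y) = (-5x, -5y):
Substitute the transformed coordinates into each option and compare with the original:
(A) xy  ->  (-5x)(-5y) = 25xy   [differs from xy: not invariant]
(B) y/x  ->  (-5y)/(-5x) = y/x   [equals y/x: invariant]
(C) x - y  ->  (-5x) - (-5y) = -5x + 5y   [differs from x - y: not invariant]
(D) x^2 + y^2  ->  (-5x)^2 + (-5y)^2 = 25x^2 + 25y^2   [differs from x^2 + y^2: not invariant]

Only option (B), y/x, is unchanged by the transformation.
The common factor -5 cancels in a ratio of coordinates, while sums, products and sums of squares pick up factors of -5 or 25.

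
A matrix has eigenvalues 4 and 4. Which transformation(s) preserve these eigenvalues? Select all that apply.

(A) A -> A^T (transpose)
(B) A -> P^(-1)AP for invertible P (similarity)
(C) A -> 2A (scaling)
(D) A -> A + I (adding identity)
A and B

Eigenvalues are preserved by:
1. Similarity transformations: A -> P^(-1)AP (same characteristic polynomial)
2. Transpose: A^T has the same eigenvalues as A

Eigenvalues are NOT preserved by:
- Adding identity: eigenvalues become 4+1, 4+1
- Scaling: eigenvalues become 8, 8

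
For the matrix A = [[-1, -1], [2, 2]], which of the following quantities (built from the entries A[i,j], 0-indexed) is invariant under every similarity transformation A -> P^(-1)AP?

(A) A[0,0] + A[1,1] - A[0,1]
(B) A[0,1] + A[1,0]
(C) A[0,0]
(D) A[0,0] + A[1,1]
D

A[0,0] + A[1,1] is the trace of A. By the cyclic property of the trace, tr(P^(-1)AP) = tr(APP^(-1)) = tr(A), so it is the same for every matrix similar to A.

The other combinations are not similarity invariants. For example, take P = [[1, 1], [0, 1]] (det P = 1), so P^(-1) = [[1, -1], [0, 1]] and
B = P^(-1)AP = [[-3, -6], [2, 4]].
Evaluating each option on A and on B:
(A) A[0,0] + A[1,1] - A[0,1]: 2 for A, 7 for B -> changes
(B) A[0,1] + A[1,0]: 1 for A, -4 for B -> changes
(C) A[0,0]: -1 for A, -3 for B -> changes
(D) A[0,0] + A[1,1]: 1 for A, 1 for B -> unchanged

Only (D) A[0,0] + A[1,1] = 1 survives (and it does so for every P, not just this one), so it is the invariant.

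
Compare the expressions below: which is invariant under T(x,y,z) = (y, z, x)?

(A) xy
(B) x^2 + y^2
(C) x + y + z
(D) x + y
C

Apply T(x,y,z) = (y, z, x) to each option, i.e. replace (x, y, z) by the transformed coordinates.
Substitute the transformed coordinates into each option and compare with the original:
(A) xy  ->  (y)(z) = yz   [differs from xy: not invariant]
(B) x^2 + y^2  ->  (y)^2 + (z)^2 = y^2 + z^2   [differs from x^2 + y^2: not invariant]
(C) x + y + z  ->  (y) + (z) + (x) = x + y + z   [equals x + y + z: invariant]
(D) x + y  ->  (y) + (z) = y + z   [differs from x + y: not invariant]

Only option (C), x + y + z, is unchanged by the transformation.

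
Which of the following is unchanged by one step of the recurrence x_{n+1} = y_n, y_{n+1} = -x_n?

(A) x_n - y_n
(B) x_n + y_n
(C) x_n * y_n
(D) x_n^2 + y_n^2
D

For the recurrence x_{n+1} = y_n, y_{n+1} = -x_n:

x_{n+1}^2 + y_{n+1}^2 = y_n^2 + (-x_n)^2 = x_n^2 + y_n^2
The sum of squares is conserved (like energy in a harmonic oscillator).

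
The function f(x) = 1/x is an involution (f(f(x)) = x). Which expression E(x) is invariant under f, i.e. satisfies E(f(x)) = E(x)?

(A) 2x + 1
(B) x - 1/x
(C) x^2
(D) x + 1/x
D

Replace x by f(x) = 1/x in each option and simplify. As a quick numerical cross-check, also compare E(4) with E(f(4)) = E(1/4).

(A) 2x + 1  ->  2(1/x) + 1 = (x + 2)/x; check: E(4) = 9 but E(1/4) = 3/2.   [not invariant]
(B) x - 1/x  ->  (1/x) - 1/(1/x) = -x + 1/x; check: E(4) = 15/4 but E(1/4) = -15/4.   [not invariant]
(C) x^2  ->  (1/x)^2 = x^(-2); check: E(4) = 16 but E(1/4) = 1/16.   [not invariant]
(D) x + 1/x  ->  (1/x) + 1/(1/x), which simplifies back to x + 1/x; check: E(4) = 17/4, E(1/4) = 17/4.   [invariant]

Only (D) is unchanged. E is symmetric under swapping x with f(x) = 1/x, which is exactly what an involution does.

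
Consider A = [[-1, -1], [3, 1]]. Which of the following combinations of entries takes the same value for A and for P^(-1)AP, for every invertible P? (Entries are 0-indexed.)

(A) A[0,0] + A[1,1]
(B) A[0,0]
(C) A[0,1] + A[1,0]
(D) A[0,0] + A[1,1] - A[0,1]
A

A[0,0] + A[1,1] is the trace of A. By the cyclic property of the trace, tr(P^(-1)AP) = tr(APP^(-1)) = tr(A), so it is the same for every matrix similar to A.

The other combinations are not similarity invariants. For example, take P = [[1, -1], [0, 1]] (det P = 1), so P^(-1) = [[1, 1], [0, 1]] and
B = P^(-1)AP = [[2, -2], [3, -2]].
Evaluating each option on A and on B:
(A) A[0,0] + A[1,1]: 0 for A, 0 for B -> unchanged
(B) A[0,0]: -1 for A, 2 for B -> changes
(C) A[0,1] + A[1,0]: 2 for A, 1 for B -> changes
(D) A[0,0] + A[1,1] - A[0,1]: 1 for A, 2 for B -> changes

Only (A) A[0,0] + A[1,1] = 0 survives (and it does so for every P, not just this one), so it is the invariant.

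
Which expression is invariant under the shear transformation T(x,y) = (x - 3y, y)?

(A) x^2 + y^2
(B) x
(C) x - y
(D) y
D

Under the shear T(x,y) = (x - 3y, y):
Substitute the transformed coordinates into each option and compare with the original:
(A) x^2 + y^2  ->  (x - 3y)^2 + (y)^2 = x^2 - 6xy + 10y^2   [differs from x^2 + y^2: not invariant]
(B) x  ->  (x - 3y) = x - 3y   [differs from x: not invariant]
(C) x - y  ->  (x - 3y) - (y) = x - 4y   [differs from x - y: not invariant]
(D) y  ->  (y) = y   [equals y: invariant]

Only option (D), y, is unchanged by the transformation.
A horizontal shear moves points parallel to the x-axis, so the y-coordinate (and any function of y alone) is unchanged.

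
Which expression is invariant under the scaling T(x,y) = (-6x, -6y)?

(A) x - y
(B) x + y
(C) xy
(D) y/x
D

Under the uniform scaling T(x,y) = (-6x, -6y):
Substitute the transformed coordinates into each option and compare with the original:
(A) x - y  ->  (-6x) - (-6y) = -6x + 6y   [differs from x - y: not invariant]
(B) x + y  ->  (-6x) + (-6y) = -6x - 6y   [differs from x + y: not invariant]
(C) xy  ->  (-6x)(-6y) = 36xy   [differs from xy: not invariant]
(D) y/x  ->  (-6y)/(-6x) = y/x   [equals y/x: invariant]

Only option (D), y/x, is unchanged by the transformation.
The common factor -6 cancels in a ratio of coordinates, while sums, products and sums of squares pick up factors of -6 or 36.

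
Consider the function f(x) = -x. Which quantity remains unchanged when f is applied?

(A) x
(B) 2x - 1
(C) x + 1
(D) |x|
D

For f(x) = -x:
Applying f replaces x by -x. Since |-x| = |x|, the absolute value is unchanged by f, whereas x -> -x, 2x - 1 -> -2x - 1 and x + 1 -> -x + 1 all change.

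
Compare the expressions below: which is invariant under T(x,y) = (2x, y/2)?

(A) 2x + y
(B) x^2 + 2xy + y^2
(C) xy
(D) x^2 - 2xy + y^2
C

An expression E(x,y) is invariant under T if E(T(x,y)) = E(x,y). Here T(x,y) = (2x, y/2).
Substitute the transformed coordinates into each option and compare with the original:
(A) 2x + y  ->  2(2x) + (y/2) = 4x + y/2   [differs from 2x + y: not invariant]
(B) x^2 + 2xy + y^2  ->  (2x)^2 + 2(2x)(y/2) + (y/2)^2 = 4x^2 + 2xy + y^2/4   [differs from x^2 + 2xy + y^2: not invariant]
(C) xy  ->  (2x)(y/2) = xy   [equals xy: invariant]
(D) x^2 - 2xy + y^2  ->  (2x)^2 - 2(2x)(y/2) + (y/2)^2 = 4x^2 - 2xy + y^2/4   [differs from x^2 - 2xy + y^2: not invariant]

Only option (C), xy, is unchanged by the transformation.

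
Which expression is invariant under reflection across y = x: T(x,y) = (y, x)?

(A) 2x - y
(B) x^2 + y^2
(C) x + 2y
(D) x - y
B

The map is reflection across y = x: T(x,y) = (y, x).
Substitute the transformed coordinates into each option and compare with the original:
(A) 2x - y  ->  2(y) - (x) = -x + 2y   [differs from 2x - y: not invariant]
(B) x^2 + y^2  ->  (y)^2 + (x)^2 = x^2 + y^2   [equals x^2 + y^2: invariant]
(C) x + 2y  ->  (y) + 2(x) = 2x + y   [differs from x + 2y: not invariant]
(D) x - y  ->  (y) - (x) = -x + y   [differs from x - y: not invariant]

Only option (B), x^2 + y^2, is unchanged by the transformation.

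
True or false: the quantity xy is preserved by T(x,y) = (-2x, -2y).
False

Substitute T(x,y) = (-2x, -2y) into the expression and compare with the original.

Original: xy
After applying T: (-2x)(-2y) = 4xy

This differs from the original xy (difference: 3xy), so the expression is NOT invariant.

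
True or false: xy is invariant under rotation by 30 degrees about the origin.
False

Applying rotation by 30 degrees: x' = x*cos(30 degrees) - y*sin(30 degrees) = sqrt(3)x/2 - y/2, y' = x*sin(30 degrees) + y*cos(30 degrees) = x/2 + sqrt(3)y/2

Substituting into xy:
(sqrt(3)x/2 - y/2)(x/2 + sqrt(3)y/2)
= sqrt(3)x^2/4 + xy/2 - sqrt(3)y^2/4

This differs from the original expression xy, so it is NOT invariant.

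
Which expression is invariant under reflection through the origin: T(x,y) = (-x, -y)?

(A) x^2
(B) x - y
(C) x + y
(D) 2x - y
A

The map is reflection through the origin: T(x,y) = (-x, -y).
Substitute the transformed coordinates into each option and compare with the original:
(A) x^2  ->  (-x)^2 = x^2   [equals x^2: invariant]
(B) x - y  ->  (-x) - (-y) = -x + y   [differs from x - y: not invariant]
(C) x + y  ->  (-x) + (-y) = -x - y   [differs from x + y: not invariant]
(D) 2x - y  ->  2(-x) - (-y) = -2x + y   [differs from 2x - y: not invariant]

Only option (A), x^2, is unchanged by the transformation.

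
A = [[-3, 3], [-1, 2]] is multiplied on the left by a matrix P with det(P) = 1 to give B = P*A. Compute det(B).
-3

By the multiplicative property of determinants, det(B) = det(P*A) = det(P) * det(A) = det(A),
so the determinant is invariant under multiplication by any determinant-1 matrix; we just need det(A).

det(A) = (-3)(2) - (3)(-1) = -6 - (-3) = -3

Therefore det(B) = 1 * (-3) = -3.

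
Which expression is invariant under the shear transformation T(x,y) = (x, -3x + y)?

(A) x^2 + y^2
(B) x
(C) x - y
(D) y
B

Under the shear T(x,y) = (x, -3x + y):
Substitute the transformed coordinates into each option and compare with the original:
(A) x^2 + y^2  ->  (x)^2 + (-3x + y)^2 = 10x^2 - 6xy + y^2   [differs from x^2 + y^2: not invariant]
(B) x  ->  (x) = x   [equals x: invariant]
(C) x - y  ->  (x) - (-3x + y) = 4x - y   [differs from x - y: not invariant]
(D) y  ->  (-3x + y) = -3x + y   [differs from y: not invariant]

Only option (B), x, is unchanged by the transformation.
A vertical shear moves points parallel to the y-axis, so the x-coordinate (and any function of x alone) is unchanged.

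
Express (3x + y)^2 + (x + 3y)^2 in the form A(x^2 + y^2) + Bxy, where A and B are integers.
10(x^2 + y^2) + 12xy

Expanding: (3x + y)^2 = 9x^2 + 6xy + y^2
(x + 3y)^2 = x^2 + 6xy + 9y^2
Sum = (9+1)(x^2+y^2) + 12xy = 10(x^2 + y^2) + 12xy
This is symmetric in x and y.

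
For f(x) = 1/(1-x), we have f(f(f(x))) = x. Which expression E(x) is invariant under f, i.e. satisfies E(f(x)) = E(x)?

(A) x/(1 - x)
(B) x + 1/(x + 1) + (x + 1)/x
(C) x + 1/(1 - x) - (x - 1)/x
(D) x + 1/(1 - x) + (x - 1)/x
D

Replace x by f(x) = 1/(1 - x) in each option and simplify. As a quick numerical cross-check, also compare E(4) with E(f(4)) = E(-1/3).

(A) x/(1 - x)  ->  (1/(1 - x))/(1 - (1/(1 - x))) = -1/x; check: E(4) = -4/3 but E(-1/3) = -1/4.   [not invariant]
(B) x + 1/(x + 1) + (x + 1)/x  ->  (1/(1 - x)) + 1/((1/(1 - x)) + 1) + ((1/(1 - x)) + 1)/(1/(1 - x)) = (-x^3 + 6x^2 - 11x + 7)/(x^2 - 3x + 2); check: E(4) = 109/20 but E(-1/3) = -5/6.   [not invariant]
(C) x + 1/(1 - x) - (x - 1)/x  ->  (1/(1 - x)) + 1/(1 - (1/(1 - x))) - ((1/(1 - x)) - 1)/(1/(1 - x)) = (x^2(1 - x) - x + (x - 1)^2)/(x(x - 1)); check: E(4) = 35/12 but E(-1/3) = -43/12.   [not invariant]
(D) x + 1/(1 - x) + (x - 1)/x  ->  (1/(1 - x)) + 1/(1 - (1/(1 - x))) + ((1/(1 - x)) - 1)/(1/(1 - x)), which simplifies back to x + 1/(1 - x) + (x - 1)/x; check: E(4) = 53/12, E(-1/3) = 53/12.   [invariant]

Only (D) is unchanged. Indeed f(f(x)) = 1/(1 - 1/(1-x)) = (1-x)/(-x) = (x-1)/x, so E(x) = x + f(x) + f(f(x)) is the sum over the whole 3-cycle; applying f just permutes the three terms cyclically (x -> f(x) -> f(f(x)) -> x), leaving the sum unchanged.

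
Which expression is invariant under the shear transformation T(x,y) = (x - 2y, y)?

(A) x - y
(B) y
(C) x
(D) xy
B

Under the shear T(x,y) = (x - 2y, y):
Substitute the transformed coordinates into each option and compare with the original:
(A) x - y  ->  (x - 2y) - (y) = x - 3y   [differs from x - y: not invariant]
(B) y  ->  (y) = y   [equals y: invariant]
(C) x  ->  (x - 2y) = x - 2y   [differs from x: not invariant]
(D) xy  ->  (x - 2y)(y) = xy - 2y^2   [differs from xy: not invariant]

Only option (B), y, is unchanged by the transformation.
A horizontal shear moves points parallel to the x-axis, so the y-coordinate (and any function of y alone) is unchanged.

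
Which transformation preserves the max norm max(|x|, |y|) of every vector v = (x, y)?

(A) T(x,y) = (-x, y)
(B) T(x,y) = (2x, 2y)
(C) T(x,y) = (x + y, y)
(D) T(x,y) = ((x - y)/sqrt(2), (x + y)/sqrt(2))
A

A transformation preserves a norm if ||T(v)|| = ||v|| for every v; a single vector where the norm changes rules an option out.

(A) T(x,y) = (-x, y): preserves the norm -- it only permutes the coordinates and/or flips signs, which leaves max(|x|, |y|) unchanged.
(B) T(x,y) = (2x, 2y): v = (1, 0) has norm max(|1|, |0|) = 1, but T(v) = (2, 0) has norm 2 -- not preserved.
(C) T(x,y) = (x + y, y): v = (1, 1) has norm max(|1|, |1|) = 1, but T(v) = (2, 1) has norm 2 -- not preserved.
(D) T(x,y) = ((x - y)/sqrt(2), (x + y)/sqrt(2)): v = (1, 0) has norm max(|1|, |0|) = 1, but T(v) = (sqrt(2)/2, sqrt(2)/2) has norm sqrt(2)/2 -- not preserved.

Therefore the answer is (A).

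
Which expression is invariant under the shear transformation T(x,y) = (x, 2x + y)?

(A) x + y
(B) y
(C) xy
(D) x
D

Under the shear T(x,y) = (x, 2x + y):
Substitute the transformed coordinates into each option and compare with the original:
(A) x + y  ->  (x) + (2x + y) = 3x + y   [differs from x + y: not invariant]
(B) y  ->  (2x + y) = 2x + y   [differs from y: not invariant]
(C) xy  ->  (x)(2x + y) = 2x^2 + xy   [differs from xy: not invariant]
(D) x  ->  (x) = x   [equals x: invariant]

Only option (D), x, is unchanged by the transformation.
A vertical shear moves points parallel to the y-axis, so the x-coordinate (and any function of x alone) is unchanged.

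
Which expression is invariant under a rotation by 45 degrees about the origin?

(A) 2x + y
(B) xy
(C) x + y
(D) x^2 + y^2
D

A rotation by 45 degrees sends (x, y) to (sqrt(2)x/2 - sqrt(2)y/2, sqrt(2)x/2 + sqrt(2)y/2).
Substitute the transformed coordinates into each option and compare with the original:
(A) 2x + y  ->  2(sqrt(2)x/2 - sqrt(2)y/2) + (sqrt(2)x/2 + sqrt(2)y/2) = 3sqrt(2)x/2 - sqrt(2)y/2   [differs from 2x + y: not invariant]
(B) xy  ->  (sqrt(2)x/2 - sqrt(2)y/2)(sqrt(2)x/2 + sqrt(2)y/2) = x^2/2 - y^2/2   [differs from xy: not invariant]
(C) x + y  ->  (sqrt(2)x/2 - sqrt(2)y/2) + (sqrt(2)x/2 + sqrt(2)y/2) = sqrt(2)x   [differs from x + y: not invariant]
(D) x^2 + y^2  ->  (sqrt(2)x/2 - sqrt(2)y/2)^2 + (sqrt(2)x/2 + sqrt(2)y/2)^2 = x^2 + y^2   [equals x^2 + y^2: invariant]

Only option (D), x^2 + y^2, is unchanged by the transformation.
Geometrically, x^2 + y^2 is the squared distance from the origin, which every rotation about the origin preserves.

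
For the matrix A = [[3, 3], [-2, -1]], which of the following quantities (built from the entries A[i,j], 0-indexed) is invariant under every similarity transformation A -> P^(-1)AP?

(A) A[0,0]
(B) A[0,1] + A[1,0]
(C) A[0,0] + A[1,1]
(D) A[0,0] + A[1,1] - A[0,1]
C

A[0,0] + A[1,1] is the trace of A. By the cyclic property of the trace, tr(P^(-1)AP) = tr(APP^(-1)) = tr(A), so it is the same for every matrix similar to A.

The other combinations are not similarity invariants. For example, take P = [[1, 1], [1, 2]] (det P = 1), so P^(-1) = [[2, -1], [-1, 1]] and
B = P^(-1)AP = [[15, 22], [-9, -13]].
Evaluating each option on A and on B:
(A) A[0,0]: 3 for A, 15 for B -> changes
(B) A[0,1] + A[1,0]: 1 for A, 13 for B -> changes
(C) A[0,0] + A[1,1]: 2 for A, 2 for B -> unchanged
(D) A[0,0] + A[1,1] - A[0,1]: -1 for A, -20 for B -> changes

Only (C) A[0,0] + A[1,1] = 2 survives (and it does so for every P, not just this one), so it is the invariant.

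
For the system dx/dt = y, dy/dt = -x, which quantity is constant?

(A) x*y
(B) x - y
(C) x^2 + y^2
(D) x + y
C

A first integral I satisfies dI/dt = 0 along every solution. Differentiate each option and use the equation of motion:
(A) d/dt[x*y] = (dx/dt)y + x(dy/dt) = y^2 - x^2, not identically 0
(B) d/dt[x - y] = y - (-x) = x + y, not identically 0
(C) d/dt[x^2 + y^2] = 2x*dx/dt + 2y*dy/dt = 2x*y + 2y*(-x) = 0
(D) d/dt[x + y] = y + (-x) = y - x, not identically 0

Only (C) has zero time-derivative. So x^2 + y^2 (the squared radius; trajectories are circles) is the conserved quantity.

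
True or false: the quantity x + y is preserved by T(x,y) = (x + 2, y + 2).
False

Substitute T(x,y) = (x + 2, y + 2) into the expression and compare with the original.

Original: x + y
After applying T: (x + 2) + (y + 2) = x + y + 4

This differs from the original x + y (difference: 4), so the expression is NOT invariant.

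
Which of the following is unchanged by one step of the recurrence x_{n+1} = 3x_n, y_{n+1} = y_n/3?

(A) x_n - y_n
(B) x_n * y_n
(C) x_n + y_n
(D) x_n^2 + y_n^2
B

For the recurrence x_{n+1} = 3x_n, y_{n+1} = y_n/3:

x_{n+1} * y_{n+1} = (3x_n) * (y_n/3) = x_n * y_n
The product is conserved.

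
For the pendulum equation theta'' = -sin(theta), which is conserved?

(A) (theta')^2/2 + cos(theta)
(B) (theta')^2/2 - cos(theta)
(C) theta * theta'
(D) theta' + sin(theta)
B

A first integral I satisfies dI/dt = 0 along every solution. Differentiate each option and use the equation of motion:
(A) d/dt[(theta')^2/2 + cos(theta)] = theta' theta'' - sin(theta) theta' = -2 theta' sin(theta), not identically 0
(B) d/dt[(theta')^2/2 - cos(theta)] = theta' theta'' + sin(theta) theta' = theta'(-sin(theta)) + theta' sin(theta) = 0
(C) d/dt[theta * theta'] = (theta')^2 + theta theta'' = (theta')^2 - theta sin(theta), not identically 0
(D) d/dt[theta' + sin(theta)] = theta'' + cos(theta) theta' = -sin(theta) + theta' cos(theta), not identically 0

Only (B) has zero time-derivative. This is the total energy: kinetic (theta')^2/2 plus potential -cos(theta).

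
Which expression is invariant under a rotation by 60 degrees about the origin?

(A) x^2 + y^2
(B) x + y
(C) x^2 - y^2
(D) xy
A

A rotation by 60 degrees sends (x, y) to (x/2 - sqrt(3)y/2, sqrt(3)x/2 + y/2).
Substitute the transformed coordinates into each option and compare with the original:
(A) x^2 + y^2  ->  (x/2 - sqrt(3)y/2)^2 + (sqrt(3)x/2 + y/2)^2 = x^2 + y^2   [equals x^2 + y^2: invariant]
(B) x + y  ->  (x/2 - sqrt(3)y/2) + (sqrt(3)x/2 + y/2) = x/2 + sqrt(3)x/2 - sqrt(3)y/2 + y/2   [differs from x + y: not invariant]
(C) x^2 - y^2  ->  (x/2 - sqrt(3)y/2)^2 - (sqrt(3)x/2 + y/2)^2 = -x^2/2 - sqrt(3)xy + y^2/2   [differs from x^2 - y^2: not invariant]
(D) xy  ->  (x/2 - sqrt(3)y/2)(sqrt(3)x/2 + y/2) = sqrt(3)x^2/4 - xy/2 - sqrt(3)y^2/4   [differs from xy: not invariant]

Only option (A), x^2 + y^2, is unchanged by the transformation.
Geometrically, x^2 + y^2 is the squared distance from the origin, which every rotation about the origin preserves.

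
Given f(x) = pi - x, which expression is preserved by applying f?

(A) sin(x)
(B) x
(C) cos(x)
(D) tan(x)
A

For f(x) = pi - x:
sin(pi - x) = sin(x), so sine is invariant under this transformation.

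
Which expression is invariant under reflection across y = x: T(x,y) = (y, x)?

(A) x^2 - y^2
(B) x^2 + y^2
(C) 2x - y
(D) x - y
B

The map is reflection across y = x: T(x,y) = (y, x).
Substitute the transformed coordinates into each option and compare with the original:
(A) x^2 - y^2  ->  (y)^2 - (x)^2 = -x^2 + y^2   [differs from x^2 - y^2: not invariant]
(B) x^2 + y^2  ->  (y)^2 + (x)^2 = x^2 + y^2   [equals x^2 + y^2: invariant]
(C) 2x - y  ->  2(y) - (x) = -x + 2y   [differs from 2x - y: not invariant]
(D) x - y  ->  (y) - (x) = -x + y   [differs from x - y: not invariant]

Only option (B), x^2 + y^2, is unchanged by the transformation.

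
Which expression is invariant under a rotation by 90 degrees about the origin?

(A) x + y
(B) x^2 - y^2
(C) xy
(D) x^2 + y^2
D

A rotation by 90 degrees sends (x, y) to (-y, x).
Substitute the transformed coordinates into each option and compare with the original:
(A) x + y  ->  (-y) + (x) = x - y   [differs from x + y: not invariant]
(B) x^2 - y^2  ->  (-y)^2 - (x)^2 = -x^2 + y^2   [differs from x^2 - y^2: not invariant]
(C) xy  ->  (-y)(x) = -xy   [differs from xy: not invariant]
(D) x^2 + y^2  ->  (-y)^2 + (x)^2 = x^2 + y^2   [equals x^2 + y^2: invariant]

Only option (D), x^2 + y^2, is unchanged by the transformation.
Geometrically, x^2 + y^2 is the squared distance from the origin, which every rotation about the origin preserves.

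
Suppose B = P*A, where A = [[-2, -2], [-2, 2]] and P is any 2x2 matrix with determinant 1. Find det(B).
-8

By the multiplicative property of determinants, det(B) = det(P*A) = det(P) * det(A) = det(A),
so the determinant is invariant under multiplication by any determinant-1 matrix; we just need det(A).

det(A) = (-2)(2) - (-2)(-2) = -4 - 4 = -8

Therefore det(B) = 1 * (-8) = -8.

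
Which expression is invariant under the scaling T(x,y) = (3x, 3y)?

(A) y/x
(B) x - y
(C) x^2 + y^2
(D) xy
A

Under the uniform scaling T(x,y) = (3x, 3y):
Substitute the transformed coordinates into each option and compare with the original:
(A) y/x  ->  (3y)/(3x) = y/x   [equals y/x: invariant]
(B) x - y  ->  (3x) - (3y) = 3x - 3y   [differs from x - y: not invariant]
(C) x^2 + y^2  ->  (3x)^2 + (3y)^2 = 9x^2 + 9y^2   [differs from x^2 + y^2: not invariant]
(D) xy  ->  (3x)(3y) = 9xy   [differs from xy: not invariant]

Only option (A), y/x, is unchanged by the transformation.
The common factor 3 cancels in a ratio of coordinates, while sums, products and sums of squares pick up factors of 3 or 9.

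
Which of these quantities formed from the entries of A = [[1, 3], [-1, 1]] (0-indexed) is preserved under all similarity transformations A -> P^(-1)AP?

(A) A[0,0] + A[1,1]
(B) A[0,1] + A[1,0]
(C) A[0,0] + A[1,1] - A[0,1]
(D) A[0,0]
A

A[0,0] + A[1,1] is the trace of A. By the cyclic property of the trace, tr(P^(-1)AP) = tr(APP^(-1)) = tr(A), so it is the same for every matrix similar to A.

The other combinations are not similarity invariants. For example, take P = [[1, 1], [1, 2]] (det P = 1), so P^(-1) = [[2, -1], [-1, 1]] and
B = P^(-1)AP = [[8, 13], [-4, -6]].
Evaluating each option on A and on B:
(A) A[0,0] + A[1,1]: 2 for A, 2 for B -> unchanged
(B) A[0,1] + A[1,0]: 2 for A, 9 for B -> changes
(C) A[0,0] + A[1,1] - A[0,1]: -1 for A, -11 for B -> changes
(D) A[0,0]: 1 for A, 8 for B -> changes

Only (A) A[0,0] + A[1,1] = 2 survives (and it does so for every P, not just this one), so it is the invariant.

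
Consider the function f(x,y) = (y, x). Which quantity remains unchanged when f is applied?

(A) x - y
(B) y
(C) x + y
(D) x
C

For f(x,y) = (y, x):
After applying f: x' = y, y' = x. So x' + y' = y + x = x + y.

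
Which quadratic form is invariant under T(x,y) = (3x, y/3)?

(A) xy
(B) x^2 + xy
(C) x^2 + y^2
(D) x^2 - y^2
A

T multiplies x by 3 and divides y by 3.
Substitute the transformed coordinates into each option and compare with the original:
(A) xy  ->  (3x)(y/3) = xy   [equals xy: invariant]
(B) x^2 + xy  ->  (3x)^2 + (3x)(y/3) = 9x^2 + xy   [differs from x^2 + xy: not invariant]
(C) x^2 + y^2  ->  (3x)^2 + (y/3)^2 = 9x^2 + y^2/9   [differs from x^2 + y^2: not invariant]
(D) x^2 - y^2  ->  (3x)^2 - (y/3)^2 = 9x^2 - y^2/9   [differs from x^2 - y^2: not invariant]

Only option (A), xy, is unchanged by the transformation.
The factors 3 and 1/3 cancel only in the pure product xy.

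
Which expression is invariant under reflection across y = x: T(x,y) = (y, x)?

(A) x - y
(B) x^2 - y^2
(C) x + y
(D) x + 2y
C

The map is reflection across y = x: T(x,y) = (y, x).
Substitute the transformed coordinates into each option and compare with the original:
(A) x - y  ->  (y) - (x) = -x + y   [differs from x - y: not invariant]
(B) x^2 - y^2  ->  (y)^2 - (x)^2 = -x^2 + y^2   [differs from x^2 - y^2: not invariant]
(C) x + y  ->  (y) + (x) = x + y   [equals x + y: invariant]
(D) x + 2y  ->  (y) + 2(x) = 2x + y   [differs from x + 2y: not invariant]

Only option (C), x + y, is unchanged by the transformation.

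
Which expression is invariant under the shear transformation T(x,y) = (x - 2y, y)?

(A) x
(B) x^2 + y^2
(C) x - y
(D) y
D

Under the shear T(x,y) = (x - 2y, y):
Substitute the transformed coordinates into each option and compare with the original:
(A) x  ->  (x - 2y) = x - 2y   [differs from x: not invariant]
(B) x^2 + y^2  ->  (x - 2y)^2 + (y)^2 = x^2 - 4xy + 5y^2   [differs from x^2 + y^2: not invariant]
(C) x - y  ->  (x - 2y) - (y) = x - 3y   [differs from x - y: not invariant]
(D) y  ->  (y) = y   [equals y: invariant]

Only option (D), y, is unchanged by the transformation.
A horizontal shear moves points parallel to the x-axis, so the y-coordinate (and any function of y alone) is unchanged.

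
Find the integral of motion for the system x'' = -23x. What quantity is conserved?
E = (x')^2 + 23x^2

Multiply the equation by x':
x' * x'' = -23x * x'
The left side is d/dt[(x')^2/2] and the right side is d/dt[-23x^2/2], so
d/dt[(x')^2/2 + 23x^2/2] = 0, i.e. (x')^2/2 + 23x^2/2 = constant.
Multiplying by 2, the integral of motion is E = (x')^2 + 23x^2.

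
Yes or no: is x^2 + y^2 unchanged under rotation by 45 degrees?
Yes

Applying rotation by 45 degrees: x' = x*cos(45 degrees) - y*sin(45 degrees) = sqrt(2)x/2 - sqrt(2)y/2, y' = x*sin(45 degrees) + y*cos(45 degrees) = sqrt(2)x/2 + sqrt(2)y/2

Substituting into x^2 + y^2:
(sqrt(2)x/2 - sqrt(2)y/2)^2 + (sqrt(2)x/2 + sqrt(2)y/2)^2
= x^2 + y^2

This equals the original expression x^2 + y^2, so it IS invariant.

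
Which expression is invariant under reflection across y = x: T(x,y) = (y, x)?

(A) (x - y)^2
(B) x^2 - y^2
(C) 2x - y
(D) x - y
A

The map is reflection across y = x: T(x,y) = (y, x).
Substitute the transformed coordinates into each option and compare with the original:
(A) (x - y)^2  ->  ((y) - (x))^2 = x^2 - 2xy + y^2   [equals (x - y)^2: invariant]
(B) x^2 - y^2  ->  (y)^2 - (x)^2 = -x^2 + y^2   [differs from x^2 - y^2: not invariant]
(C) 2x - y  ->  2(y) - (x) = -x + 2y   [differs from 2x - y: not invariant]
(D) x - y  ->  (y) - (x) = -x + y   [differs from x - y: not invariant]

Only option (A), (x - y)^2, is unchanged by the transformation.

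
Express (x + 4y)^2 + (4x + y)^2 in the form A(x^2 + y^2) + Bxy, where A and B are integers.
17(x^2 + y^2) + 16xy

Expanding: (x + 4y)^2 = x^2 + 8xy + 16y^2
(4x + y)^2 = 16x^2 + 8xy + y^2
Sum = (1+16)(x^2+y^2) + 16xy = 17(x^2 + y^2) + 16xy
This is symmetric in x and y.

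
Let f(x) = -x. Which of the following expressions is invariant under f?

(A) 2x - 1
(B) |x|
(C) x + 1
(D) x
B

For f(x) = -x:
Applying f replaces x by -x. Since |-x| = |x|, the absolute value is unchanged by f, whereas x -> -x, 2x - 1 -> -2x - 1 and x + 1 -> -x + 1 all change.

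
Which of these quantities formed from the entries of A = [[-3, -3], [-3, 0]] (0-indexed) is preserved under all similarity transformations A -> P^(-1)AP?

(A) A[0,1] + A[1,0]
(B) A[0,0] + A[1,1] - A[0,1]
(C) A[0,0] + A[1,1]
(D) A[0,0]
C

A[0,0] + A[1,1] is the trace of A. By the cyclic property of the trace, tr(P^(-1)AP) = tr(APP^(-1)) = tr(A), so it is the same for every matrix similar to A.

The other combinations are not similarity invariants. For example, take P = [[1, -1], [0, 1]] (det P = 1), so P^(-1) = [[1, 1], [0, 1]] and
B = P^(-1)AP = [[-6, 3], [-3, 3]].
Evaluating each option on A and on B:
(A) A[0,1] + A[1,0]: -6 for A, 0 for B -> changes
(B) A[0,0] + A[1,1] - A[0,1]: 0 for A, -6 for B -> changes
(C) A[0,0] + A[1,1]: -3 for A, -3 for B -> unchanged
(D) A[0,0]: -3 for A, -6 for B -> changes

Only (C) A[0,0] + A[1,1] = -3 survives (and it does so for every P, not just this one), so it is the invariant.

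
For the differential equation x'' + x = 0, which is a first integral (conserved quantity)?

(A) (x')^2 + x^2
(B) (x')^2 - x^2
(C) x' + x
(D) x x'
A

A first integral I satisfies dI/dt = 0 along every solution. Differentiate each option and use the equation of motion:
(A) d/dt[(x')^2 + x^2] = 2x'x'' + 2x x' = 2x'(-x) + 2x x' = 0
(B) d/dt[(x')^2 - x^2] = 2x'x'' - 2x x' = -4x x', not identically 0
(C) d/dt[x' + x] = x'' + x' = -x + x', not identically 0
(D) d/dt[x x'] = (x')^2 + x x'' = (x')^2 - x^2, not identically 0

Only (A) has zero time-derivative. So the energy-like quantity (x')^2 + x^2 is the first integral.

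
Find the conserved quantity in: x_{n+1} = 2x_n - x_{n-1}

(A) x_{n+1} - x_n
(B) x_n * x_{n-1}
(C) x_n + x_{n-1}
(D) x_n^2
A

For the recurrence x_{n+1} = 2x_n - x_{n-1}:

If x_{n+1} = 2x_n - x_{n-1}, then:
x_{n+1} - x_n = x_n - x_{n-1}
The first difference is constant throughout the sequence.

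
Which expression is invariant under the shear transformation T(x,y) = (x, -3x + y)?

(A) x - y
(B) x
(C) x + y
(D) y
B

Under the shear T(x,y) = (x, -3x + y):
Substitute the transformed coordinates into each option and compare with the original:
(A) x - y  ->  (x) - (-3x + y) = 4x - y   [differs from x - y: not invariant]
(B) x  ->  (x) = x   [equals x: invariant]
(C) x + y  ->  (x) + (-3x + y) = -2x + y   [differs from x + y: not invariant]
(D) y  ->  (-3x + y) = -3x + y   [differs from y: not invariant]

Only option (B), x, is unchanged by the transformation.
A vertical shear moves points parallel to the y-axis, so the x-coordinate (and any function of x alone) is unchanged.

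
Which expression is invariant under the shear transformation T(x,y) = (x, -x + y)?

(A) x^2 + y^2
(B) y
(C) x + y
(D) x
D

Under the shear T(x,y) = (x, -x + y):
Substitute the transformed coordinates into each option and compare with the original:
(A) x^2 + y^2  ->  (x)^2 + (-x + y)^2 = 2x^2 - 2xy + y^2   [differs from x^2 + y^2: not invariant]
(B) y  ->  (-x + y) = -x + y   [differs from y: not invariant]
(C) x + y  ->  (x) + (-x + y) = y   [differs from x + y: not invariant]
(D) x  ->  (x) = x   [equals x: invariant]

Only option (D), x, is unchanged by the transformation.
A vertical shear moves points parallel to the y-axis, so the x-coordinate (and any function of x alone) is unchanged.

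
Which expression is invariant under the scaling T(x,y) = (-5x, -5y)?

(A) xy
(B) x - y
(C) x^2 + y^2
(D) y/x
D

Under the uniform scaling T(x,y) = (-5x, -5y):
Substitute the transformed coordinates into each option and compare with the original:
(A) xy  ->  (-5x)(-5y) = 25xy   [differs from xy: not invariant]
(B) x - y  ->  (-5x) - (-5y) = -5x + 5y   [differs from x - y: not invariant]
(C) x^2 + y^2  ->  (-5x)^2 + (-5y)^2 = 25x^2 + 25y^2   [differs from x^2 + y^2: not invariant]
(D) y/x  ->  (-5y)/(-5x) = y/x   [equals y/x: invariant]

Only option (D), y/x, is unchanged by the transformation.
The common factor -5 cancels in a ratio of coordinates, while sums, products and sums of squares pick up factors of -5 or 25.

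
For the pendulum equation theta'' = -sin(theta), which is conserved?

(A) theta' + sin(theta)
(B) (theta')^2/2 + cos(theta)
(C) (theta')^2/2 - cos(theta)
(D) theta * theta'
C

A first integral I satisfies dI/dt = 0 along every solution. Differentiate each option and use the equation of motion:
(A) d/dt[theta' + sin(theta)] = theta'' + cos(theta) theta' = -sin(theta) + theta' cos(theta), not identically 0
(B) d/dt[(theta')^2/2 + cos(theta)] = theta' theta'' - sin(theta) theta' = -2 theta' sin(theta), not identically 0
(C) d/dt[(theta')^2/2 - cos(theta)] = theta' theta'' + sin(theta) theta' = theta'(-sin(theta)) + theta' sin(theta) = 0
(D) d/dt[theta * theta'] = (theta')^2 + theta theta'' = (theta')^2 - theta sin(theta), not identically 0

Only (C) has zero time-derivative. This is the total energy: kinetic (theta')^2/2 plus potential -cos(theta).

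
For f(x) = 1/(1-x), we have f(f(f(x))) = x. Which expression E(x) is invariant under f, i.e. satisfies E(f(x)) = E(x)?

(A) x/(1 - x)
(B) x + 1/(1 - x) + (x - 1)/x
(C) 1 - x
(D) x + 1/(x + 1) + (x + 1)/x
B

Replace x by f(x) = 1/(1 - x) in each option and simplify. As a quick numerical cross-check, also compare E(5) with E(f(5)) = E(-1/4).

(A) x/(1 - x)  ->  (1/(1 - x))/(1 - (1/(1 - x))) = -1/x; check: E(5) = -5/4 but E(-1/4) = -1/5.   [not invariant]
(B) x + 1/(1 - x) + (x - 1)/x  ->  (1/(1 - x)) + 1/(1 - (1/(1 - x))) + ((1/(1 - x)) - 1)/(1/(1 - x)), which simplifies back to x + 1/(1 - x) + (x - 1)/x; check: E(5) = 111/20, E(-1/4) = 111/20.   [invariant]
(C) 1 - x  ->  1 - (1/(1 - x)) = x/(x - 1); check: E(5) = -4 but E(-1/4) = 5/4.   [not invariant]
(D) x + 1/(x + 1) + (x + 1)/x  ->  (1/(1 - x)) + 1/((1/(1 - x)) + 1) + ((1/(1 - x)) + 1)/(1/(1 - x)) = (-x^3 + 6x^2 - 11x + 7)/(x^2 - 3x + 2); check: E(5) = 191/30 but E(-1/4) = -23/12.   [not invariant]

Only (B) is unchanged. Indeed f(f(x)) = 1/(1 - 1/(1-x)) = (1-x)/(-x) = (x-1)/x, so E(x) = x + f(x) + f(f(x)) is the sum over the whole 3-cycle; applying f just permutes the three terms cyclically (x -> f(x) -> f(f(x)) -> x), leaving the sum unchanged.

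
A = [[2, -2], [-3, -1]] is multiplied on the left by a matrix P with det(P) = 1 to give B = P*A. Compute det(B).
-8

By the multiplicative property of determinants, det(B) = det(P*A) = det(P) * det(A) = det(A),
so the determinant is invariant under multiplication by any determinant-1 matrix; we just need det(A).

det(A) = (2)(-1) - (-2)(-3) = -2 - 6 = -8

Therefore det(B) = 1 * (-8) = -8.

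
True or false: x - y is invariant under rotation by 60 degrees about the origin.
False

Applying rotation by 60 degrees: x' = x*cos(60 degrees) - y*sin(60 degrees) = x/2 - sqrt(3)y/2, y' = x*sin(60 degrees) + y*cos(60 degrees) = sqrt(3)x/2 + y/2

Substituting into x - y:
(x/2 - sqrt(3)y/2) - (sqrt(3)x/2 + y/2)
= -sqrt(3)x/2 + x/2 - sqrt(3)y/2 - y/2

This differs from the original expression x - y, so it is NOT invariant.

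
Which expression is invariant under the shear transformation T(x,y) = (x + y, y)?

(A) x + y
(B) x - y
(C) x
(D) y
D

Under the shear T(x,y) = (x + y, y):
Substitute the transformed coordinates into each option and compare with the original:
(A) x + y  ->  (x + y) + (y) = x + 2y   [differs from x + y: not invariant]
(B) x - y  ->  (x + y) - (y) = x   [differs from x - y: not invariant]
(C) x  ->  (x + y) = x + y   [differs from x: not invariant]
(D) y  ->  (y) = y   [equals y: invariant]

Only option (D), y, is unchanged by the transformation.
A horizontal shear moves points parallel to the x-axis, so the y-coordinate (and any function of y alone) is unchanged.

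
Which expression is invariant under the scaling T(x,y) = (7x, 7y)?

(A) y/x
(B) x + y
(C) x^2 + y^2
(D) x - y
A

Under the uniform scaling T(x,y) = (7x, 7y):
Substitute the transformed coordinates into each option and compare with the original:
(A) y/x  ->  (7y)/(7x) = y/x   [equals y/x: invariant]
(B) x + y  ->  (7x) + (7y) = 7x + 7y   [differs from x + y: not invariant]
(C) x^2 + y^2  ->  (7x)^2 + (7y)^2 = 49x^2 + 49y^2   [differs from x^2 + y^2: not invariant]
(D) x - y  ->  (7x) - (7y) = 7x - 7y   [differs from x - y: not invariant]

Only option (A), y/x, is unchanged by the transformation.
The common factor 7 cancels in a ratio of coordinates, while sums, products and sums of squares pick up factors of 7 or 49.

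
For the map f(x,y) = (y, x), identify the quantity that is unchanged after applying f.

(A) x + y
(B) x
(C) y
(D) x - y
A

For f(x,y) = (y, x):
After applying f: x' = y, y' = x. So x' + y' = y + x = x + y.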